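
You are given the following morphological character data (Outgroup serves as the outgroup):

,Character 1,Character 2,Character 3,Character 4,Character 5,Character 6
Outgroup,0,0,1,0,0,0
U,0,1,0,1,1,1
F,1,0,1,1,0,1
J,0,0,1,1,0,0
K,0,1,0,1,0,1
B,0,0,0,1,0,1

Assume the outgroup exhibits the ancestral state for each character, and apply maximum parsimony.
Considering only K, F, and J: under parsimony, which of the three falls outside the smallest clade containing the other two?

J

Character polarity is set by the outgroup: the derived state is whichever differs from the outgroup's state, so for Character 3 the derived state is '0', and for the remaining characters it is '1'.
Character 1: derived state '1' in F only — an autapomorphy, so it tells us nothing about relationships among taxa.
Character 2 (derived state '1') is shared by K and U — a synapomorphy uniting that clade.
Only B, K, and U show the derived state '0' for Character 3, supporting them as a clade.
Character 4 (derived state '1') is shared by all ingroup taxa — unites the whole ingroup.
Character 5 (derived state '1') is unique to U (autapomorphy; uninformative for grouping).
Character 6 (derived state '1') is shared by B, F, K, and U — a synapomorphy uniting that clade.
Most parsimonious ingroup topology: ((((U,K),B),F),J).
K and F share a more recent common ancestor with each other than either does with J, so J is the least closely related of the three.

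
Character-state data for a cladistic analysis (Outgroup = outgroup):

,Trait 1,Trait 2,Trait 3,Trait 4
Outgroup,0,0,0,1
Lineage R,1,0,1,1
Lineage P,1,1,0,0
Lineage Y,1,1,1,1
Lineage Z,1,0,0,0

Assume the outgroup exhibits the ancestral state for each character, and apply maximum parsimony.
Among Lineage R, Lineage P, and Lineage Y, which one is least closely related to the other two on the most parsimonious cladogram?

Lineage P

Character polarity is set by the outgroup: the derived state is whichever differs from the outgroup's state, so for Trait 4 the derived state is '0', and for the remaining characters it is '1'.
All ingroup taxa share the derived state '1' for Trait 1; it defines the ingroup but does not resolve relationships within it.
Trait 2 (state '1') occurs in Lineage P and Lineage Y but conflicts with the nesting implied by the other characters — most parsimoniously interpreted as homoplasy.
Trait 3 (derived state '1') is shared by Lineage R and Lineage Y — a synapomorphy uniting that clade.
Trait 4: derived state '0' in Lineage P and Lineage Z only — synapomorphy for {Lineage P, Lineage Z}.
Most parsimonious ingroup topology: ((Lineage R,Lineage Y),(Lineage P,Lineage Z)).
Lineage R and Lineage Y share a more recent common ancestor with each other than either does with Lineage P, so Lineage P is the least closely related of the three.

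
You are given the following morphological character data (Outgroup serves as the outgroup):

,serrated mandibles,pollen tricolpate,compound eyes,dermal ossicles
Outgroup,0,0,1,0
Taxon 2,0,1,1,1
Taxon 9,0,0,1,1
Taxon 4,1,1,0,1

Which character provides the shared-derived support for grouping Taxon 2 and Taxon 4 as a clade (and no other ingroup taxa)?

pollen tricolpate

Character polarity is set by the outgroup: the derived state is whichever differs from the outgroup's state, so for compound eyes the derived state is '0', and for the remaining characters it is '1'.
serrated mandibles (derived state '1') is unique to Taxon 4 (autapomorphy; uninformative for grouping).
pollen tricolpate (derived state '1') is shared by Taxon 2 and Taxon 4 — a synapomorphy uniting that clade.
compound eyes: derived state '0' in Taxon 4 only — an autapomorphy, so it tells us nothing about relationships among taxa.
All ingroup taxa share the derived state '1' for dermal ossicles; it defines the ingroup but does not resolve relationships within it.
Most parsimonious ingroup topology: (Taxon 9,(Taxon 2,Taxon 4)).
The clade {Taxon 2, Taxon 4} is supported by pollen tricolpate: its derived state '1' occurs in exactly those taxa and in no other taxon (including the outgroup).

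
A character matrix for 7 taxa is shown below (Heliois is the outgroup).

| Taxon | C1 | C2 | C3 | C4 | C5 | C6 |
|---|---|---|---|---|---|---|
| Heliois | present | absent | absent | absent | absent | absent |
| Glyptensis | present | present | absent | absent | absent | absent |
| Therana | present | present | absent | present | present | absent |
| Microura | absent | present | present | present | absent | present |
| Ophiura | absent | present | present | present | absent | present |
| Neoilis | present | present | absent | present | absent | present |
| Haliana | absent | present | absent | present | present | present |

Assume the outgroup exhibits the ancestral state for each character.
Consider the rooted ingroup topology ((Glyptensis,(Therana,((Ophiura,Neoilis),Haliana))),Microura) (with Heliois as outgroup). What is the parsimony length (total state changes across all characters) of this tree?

Map each character onto ((Glyptensis,(Therana,((Ophiura,Neoilis),Haliana))),Microura) (rooted by Heliois) and count the minimum state changes it requires (Fitch parsimony):
C1: 3; C2: 1; C3: 2; C4: 2; C5: 2; C6: 2.
Total tree length = 12.

12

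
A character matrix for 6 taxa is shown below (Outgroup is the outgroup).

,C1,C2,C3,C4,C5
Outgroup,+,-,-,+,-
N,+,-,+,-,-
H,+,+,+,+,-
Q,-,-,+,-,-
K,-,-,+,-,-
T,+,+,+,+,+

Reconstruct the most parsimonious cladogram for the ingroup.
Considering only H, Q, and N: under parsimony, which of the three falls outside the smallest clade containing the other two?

Character polarity is set by the outgroup: the derived state is whichever differs from the outgroup's state, so for C1, C4 the derived state is '-', and for the remaining characters it is '+'.
Only K and Q show the derived state '-' for C1, supporting them as a clade.
C2 (derived state '+') is shared by H and T — a synapomorphy uniting that clade.
C3 (derived state '+') is shared by all ingroup taxa — unites the whole ingroup.
C4: derived state '-' in K, N, and Q only — synapomorphy for {K, N, Q}.
C5 (derived state '+') is unique to T (autapomorphy; uninformative for grouping).
Most parsimonious ingroup topology: ((N,(Q,K)),(H,T)).
N and Q share a more recent common ancestor with each other than either does with H, so H is the least closely related of the three.

H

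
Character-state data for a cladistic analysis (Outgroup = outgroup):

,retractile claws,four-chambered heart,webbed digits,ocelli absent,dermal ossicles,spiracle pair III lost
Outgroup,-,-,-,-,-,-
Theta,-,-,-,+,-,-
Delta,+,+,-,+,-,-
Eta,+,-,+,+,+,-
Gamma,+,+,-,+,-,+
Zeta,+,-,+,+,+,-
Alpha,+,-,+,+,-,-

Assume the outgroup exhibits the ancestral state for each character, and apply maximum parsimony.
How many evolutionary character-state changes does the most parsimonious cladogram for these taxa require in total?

The outgroup has state '-' for every character, so '+' is the derived state throughout.
retractile claws (derived state '+') is shared by Alpha, Delta, Eta, Gamma, and Zeta — a synapomorphy uniting that clade.
Only Delta and Gamma show the derived state '+' for four-chambered heart, supporting them as a clade.
webbed digits (derived state '+') is shared by Alpha, Eta, and Zeta — a synapomorphy uniting that clade.
ocelli absent (derived state '+') is shared by all ingroup taxa — unites the whole ingroup.
dermal ossicles (derived state '+') is shared by Eta and Zeta — a synapomorphy uniting that clade.
spiracle pair III lost: derived state '+' in Gamma only — an autapomorphy, so it tells us nothing about relationships among taxa.
Most parsimonious ingroup topology: (Theta,((Delta,Gamma),((Eta,Zeta),Alpha))).
Changes per character on this tree: retractile claws: 1; four-chambered heart: 1; webbed digits: 1; ocelli absent: 1; dermal ossicles: 1; spiracle pair III lost: 1.
Total = 6.

6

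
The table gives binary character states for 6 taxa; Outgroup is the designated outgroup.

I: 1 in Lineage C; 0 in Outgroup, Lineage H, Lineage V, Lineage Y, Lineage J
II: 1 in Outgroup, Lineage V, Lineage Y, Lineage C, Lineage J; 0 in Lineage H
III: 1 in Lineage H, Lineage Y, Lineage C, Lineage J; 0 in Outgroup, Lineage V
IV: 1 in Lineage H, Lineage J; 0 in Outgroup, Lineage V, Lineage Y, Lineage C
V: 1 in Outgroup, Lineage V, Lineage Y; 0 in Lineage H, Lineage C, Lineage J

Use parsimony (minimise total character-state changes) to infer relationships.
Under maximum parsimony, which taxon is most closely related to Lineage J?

Character polarity is set by the outgroup: the derived state is whichever differs from the outgroup's state, so for II, V the derived state is '0', and for the remaining characters it is '1'.
I (derived state '1') is unique to Lineage C (autapomorphy; uninformative for grouping).
II (derived state '0') is unique to Lineage H (autapomorphy; uninformative for grouping).
III: derived state '1' in Lineage C, Lineage H, Lineage J, and Lineage Y only — synapomorphy for {Lineage C, Lineage H, Lineage J, Lineage Y}.
IV: derived state '1' in Lineage H and Lineage J only — synapomorphy for {Lineage H, Lineage J}.
Only Lineage C, Lineage H, and Lineage J show the derived state '0' for V, supporting them as a clade.
Most parsimonious ingroup topology: ((((Lineage H,Lineage J),Lineage C),Lineage Y),Lineage V).
Lineage J and Lineage H form a cherry on this tree, so they are sister taxa.

Lineage H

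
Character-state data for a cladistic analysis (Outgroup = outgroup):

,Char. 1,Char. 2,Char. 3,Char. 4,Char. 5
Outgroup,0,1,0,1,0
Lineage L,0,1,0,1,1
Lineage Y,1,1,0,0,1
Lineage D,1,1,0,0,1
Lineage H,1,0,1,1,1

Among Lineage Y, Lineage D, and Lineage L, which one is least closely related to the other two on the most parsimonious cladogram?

Lineage L

Character polarity is set by the outgroup: the derived state is whichever differs from the outgroup's state, so for Char. 2, Char. 4 the derived state is '0', and for the remaining characters it is '1'.
Char. 1 (derived state '1') is shared by Lineage D, Lineage H, and Lineage Y — a synapomorphy uniting that clade.
Char. 2: derived state '0' in Lineage H only — an autapomorphy, so it tells us nothing about relationships among taxa.
Char. 3: derived state '1' in Lineage H only — an autapomorphy, so it tells us nothing about relationships among taxa.
Char. 4: derived state '0' in Lineage D and Lineage Y only — synapomorphy for {Lineage D, Lineage Y}.
Char. 5 (derived state '1') is shared by all ingroup taxa — unites the whole ingroup.
Most parsimonious ingroup topology: (Lineage L,((Lineage Y,Lineage D),Lineage H)).
Lineage Y and Lineage D share a more recent common ancestor with each other than either does with Lineage L, so Lineage L is the least closely related of the three.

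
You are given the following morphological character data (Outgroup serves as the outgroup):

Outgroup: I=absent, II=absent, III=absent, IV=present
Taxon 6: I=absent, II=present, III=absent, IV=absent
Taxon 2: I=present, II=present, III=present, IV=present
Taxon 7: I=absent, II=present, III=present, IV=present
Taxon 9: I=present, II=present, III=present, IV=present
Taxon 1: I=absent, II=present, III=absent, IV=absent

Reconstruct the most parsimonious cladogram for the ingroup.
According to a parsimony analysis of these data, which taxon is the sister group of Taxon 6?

Taxon 1

Character polarity is set by the outgroup: the derived state is whichever differs from the outgroup's state, so for IV the derived state is 'absent', and for the remaining characters it is 'present'.
I: derived state 'present' in Taxon 2 and Taxon 9 only — synapomorphy for {Taxon 2, Taxon 9}.
II (derived state 'present') is shared by all ingroup taxa — unites the whole ingroup.
Only Taxon 2, Taxon 7, and Taxon 9 show the derived state 'present' for III, supporting them as a clade.
IV (derived state 'absent') is shared by Taxon 1 and Taxon 6 — a synapomorphy uniting that clade.
Most parsimonious ingroup topology: ((Taxon 6,Taxon 1),((Taxon 2,Taxon 9),Taxon 7)).
Taxon 6 and Taxon 1 form a cherry on this tree, so they are sister taxa.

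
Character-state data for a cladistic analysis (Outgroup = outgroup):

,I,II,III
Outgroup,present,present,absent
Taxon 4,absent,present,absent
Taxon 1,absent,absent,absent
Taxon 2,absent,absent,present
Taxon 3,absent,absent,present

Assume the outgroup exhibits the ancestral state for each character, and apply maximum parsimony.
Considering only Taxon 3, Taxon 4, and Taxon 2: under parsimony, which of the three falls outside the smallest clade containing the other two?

Character polarity is set by the outgroup: the derived state is whichever differs from the outgroup's state, so for I, II the derived state is 'absent', and for the remaining characters it is 'present'.
All ingroup taxa share the derived state 'absent' for I; it defines the ingroup but does not resolve relationships within it.
Only Taxon 1, Taxon 2, and Taxon 3 show the derived state 'absent' for II, supporting them as a clade.
III: derived state 'present' in Taxon 2 and Taxon 3 only — synapomorphy for {Taxon 2, Taxon 3}.
Most parsimonious ingroup topology: (Taxon 4,(Taxon 1,(Taxon 2,Taxon 3))).
Taxon 2 and Taxon 3 share a more recent common ancestor with each other than either does with Taxon 4, so Taxon 4 is the least closely related of the three.

Taxon 4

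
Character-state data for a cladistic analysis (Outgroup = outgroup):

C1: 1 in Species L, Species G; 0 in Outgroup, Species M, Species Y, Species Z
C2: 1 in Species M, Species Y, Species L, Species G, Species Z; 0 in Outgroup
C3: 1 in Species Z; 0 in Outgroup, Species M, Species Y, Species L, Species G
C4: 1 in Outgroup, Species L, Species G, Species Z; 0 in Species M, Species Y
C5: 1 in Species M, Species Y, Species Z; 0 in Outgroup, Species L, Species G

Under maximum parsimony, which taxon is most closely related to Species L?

Species G

Character polarity is set by the outgroup: the derived state is whichever differs from the outgroup's state, so for C4 the derived state is '0', and for the remaining characters it is '1'.
C1 (derived state '1') is shared by Species G and Species L — a synapomorphy uniting that clade.
All ingroup taxa share the derived state '1' for C2; it defines the ingroup but does not resolve relationships within it.
C3: derived state '1' in Species Z only — an autapomorphy, so it tells us nothing about relationships among taxa.
C4 (derived state '0') is shared by Species M and Species Y — a synapomorphy uniting that clade.
C5: derived state '1' in Species M, Species Y, and Species Z only — synapomorphy for {Species M, Species Y, Species Z}.
Most parsimonious ingroup topology: (((Species M,Species Y),Species Z),(Species L,Species G)).
Species L and Species G form a cherry on this tree, so they are sister taxa.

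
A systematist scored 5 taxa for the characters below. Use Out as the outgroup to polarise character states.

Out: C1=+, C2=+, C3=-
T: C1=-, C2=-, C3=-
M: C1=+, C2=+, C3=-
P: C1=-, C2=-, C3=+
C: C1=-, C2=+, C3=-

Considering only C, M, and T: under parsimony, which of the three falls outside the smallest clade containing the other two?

Character polarity is set by the outgroup: the derived state is whichever differs from the outgroup's state, so for C1, C2 the derived state is '-', and for the remaining characters it is '+'.
C1: derived state '-' in C, P, and T only — synapomorphy for {C, P, T}.
Only P and T show the derived state '-' for C2, supporting them as a clade.
C3: derived state '+' in P only — an autapomorphy, so it tells us nothing about relationships among taxa.
Most parsimonious ingroup topology: (((T,P),C),M).
C and T share a more recent common ancestor with each other than either does with M, so M is the least closely related of the three.

M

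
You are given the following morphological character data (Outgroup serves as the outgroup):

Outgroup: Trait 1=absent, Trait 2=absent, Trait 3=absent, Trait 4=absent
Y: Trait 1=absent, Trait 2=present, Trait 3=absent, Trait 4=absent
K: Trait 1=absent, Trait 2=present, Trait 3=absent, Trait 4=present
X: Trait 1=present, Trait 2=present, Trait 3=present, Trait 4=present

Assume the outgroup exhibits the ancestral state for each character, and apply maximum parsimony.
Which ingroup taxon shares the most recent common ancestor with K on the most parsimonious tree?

X

The outgroup has state 'absent' for every character, so 'present' is the derived state throughout.
Trait 1 (derived state 'present') is unique to X (autapomorphy; uninformative for grouping).
All ingroup taxa share the derived state 'present' for Trait 2; it defines the ingroup but does not resolve relationships within it.
Trait 3: derived state 'present' in X only — an autapomorphy, so it tells us nothing about relationships among taxa.
Only K and X show the derived state 'present' for Trait 4, supporting them as a clade.
Most parsimonious ingroup topology: (Y,(K,X)).
K and X form a cherry on this tree, so they are sister taxa.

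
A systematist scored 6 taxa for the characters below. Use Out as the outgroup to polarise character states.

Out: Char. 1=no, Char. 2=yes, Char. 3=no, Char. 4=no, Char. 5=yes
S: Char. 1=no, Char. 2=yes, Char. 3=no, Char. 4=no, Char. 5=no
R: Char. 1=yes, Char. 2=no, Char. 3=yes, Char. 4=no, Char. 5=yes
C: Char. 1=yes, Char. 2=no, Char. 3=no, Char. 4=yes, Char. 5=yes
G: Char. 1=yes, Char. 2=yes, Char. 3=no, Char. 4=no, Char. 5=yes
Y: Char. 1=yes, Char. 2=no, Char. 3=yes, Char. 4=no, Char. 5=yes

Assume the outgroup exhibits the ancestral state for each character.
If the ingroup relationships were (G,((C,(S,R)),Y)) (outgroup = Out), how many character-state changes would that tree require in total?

8

Map each character onto (G,((C,(S,R)),Y)) (rooted by Out) and count the minimum state changes it requires (Fitch parsimony):
Char. 1: 2; Char. 2: 2; Char. 3: 2; Char. 4: 1; Char. 5: 1.
Total tree length = 8.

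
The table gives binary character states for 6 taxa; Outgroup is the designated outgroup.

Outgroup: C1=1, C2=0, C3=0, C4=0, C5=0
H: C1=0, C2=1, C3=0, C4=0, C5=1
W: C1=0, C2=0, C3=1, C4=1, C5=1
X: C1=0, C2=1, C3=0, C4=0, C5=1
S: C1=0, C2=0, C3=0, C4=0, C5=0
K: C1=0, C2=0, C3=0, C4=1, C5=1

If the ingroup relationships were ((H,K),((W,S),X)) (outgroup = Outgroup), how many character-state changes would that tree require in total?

Map each character onto ((H,K),((W,S),X)) (rooted by Outgroup) and count the minimum state changes it requires (Fitch parsimony):
C1: 1; C2: 2; C3: 1; C4: 2; C5: 2.
Total tree length = 8.

8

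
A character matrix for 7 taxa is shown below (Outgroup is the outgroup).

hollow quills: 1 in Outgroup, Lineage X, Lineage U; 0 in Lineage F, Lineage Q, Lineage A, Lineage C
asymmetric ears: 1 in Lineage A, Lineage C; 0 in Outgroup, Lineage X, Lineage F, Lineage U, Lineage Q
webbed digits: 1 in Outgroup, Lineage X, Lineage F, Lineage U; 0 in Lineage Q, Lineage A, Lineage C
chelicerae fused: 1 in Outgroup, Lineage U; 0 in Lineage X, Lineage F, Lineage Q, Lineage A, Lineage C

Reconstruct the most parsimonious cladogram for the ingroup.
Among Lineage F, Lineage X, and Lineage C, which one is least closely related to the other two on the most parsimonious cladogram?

Character polarity is set by the outgroup: the derived state is whichever differs from the outgroup's state, so for hollow quills, webbed digits, chelicerae fused the derived state is '0', and for the remaining characters it is '1'.
hollow quills (derived state '0') is shared by Lineage A, Lineage C, Lineage F, and Lineage Q — a synapomorphy uniting that clade.
asymmetric ears (derived state '1') is shared by Lineage A and Lineage C — a synapomorphy uniting that clade.
webbed digits: derived state '0' in Lineage A, Lineage C, and Lineage Q only — synapomorphy for {Lineage A, Lineage C, Lineage Q}.
Only Lineage A, Lineage C, Lineage F, Lineage Q, and Lineage X show the derived state '0' for chelicerae fused, supporting them as a clade.
Most parsimonious ingroup topology: ((Lineage X,(Lineage F,(Lineage Q,(Lineage A,Lineage C)))),Lineage U).
Lineage F and Lineage C share a more recent common ancestor with each other than either does with Lineage X, so Lineage X is the least closely related of the three.

Lineage X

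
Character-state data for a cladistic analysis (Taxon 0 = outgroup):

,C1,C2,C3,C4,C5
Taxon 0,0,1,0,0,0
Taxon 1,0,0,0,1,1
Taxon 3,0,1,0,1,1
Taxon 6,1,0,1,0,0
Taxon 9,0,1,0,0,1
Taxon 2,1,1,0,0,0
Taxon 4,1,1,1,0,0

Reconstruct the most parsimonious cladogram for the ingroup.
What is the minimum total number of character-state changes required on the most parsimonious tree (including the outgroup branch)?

Character polarity is set by the outgroup: the derived state is whichever differs from the outgroup's state, so for C2 the derived state is '0', and for the remaining characters it is '1'.
C1 (derived state '1') is shared by Taxon 2, Taxon 4, and Taxon 6 — a synapomorphy uniting that clade.
C2 (state '0') occurs in Taxon 1 and Taxon 6 but conflicts with the nesting implied by the other characters — most parsimoniously interpreted as homoplasy.
C3 (derived state '1') is shared by Taxon 4 and Taxon 6 — a synapomorphy uniting that clade.
Only Taxon 1 and Taxon 3 show the derived state '1' for C4, supporting them as a clade.
C5 (derived state '1') is shared by Taxon 1, Taxon 3, and Taxon 9 — a synapomorphy uniting that clade.
Most parsimonious ingroup topology: (((Taxon 1,Taxon 3),Taxon 9),((Taxon 6,Taxon 4),Taxon 2)).
Changes per character on this tree: C1: 1; C2: 2; C3: 1; C4: 1; C5: 1.
Total = 6.

6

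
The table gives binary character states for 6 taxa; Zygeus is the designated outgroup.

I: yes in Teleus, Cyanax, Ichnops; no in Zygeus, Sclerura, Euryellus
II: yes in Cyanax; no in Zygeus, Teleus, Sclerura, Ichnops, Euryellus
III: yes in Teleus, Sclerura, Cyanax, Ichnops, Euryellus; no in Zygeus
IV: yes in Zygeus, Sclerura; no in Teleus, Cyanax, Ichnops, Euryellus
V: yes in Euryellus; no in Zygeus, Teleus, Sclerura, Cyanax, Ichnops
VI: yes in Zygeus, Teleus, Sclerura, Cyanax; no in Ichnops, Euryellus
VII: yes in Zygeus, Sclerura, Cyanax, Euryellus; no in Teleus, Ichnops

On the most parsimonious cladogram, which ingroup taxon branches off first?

Sclerura

Character polarity is set by the outgroup: the derived state is whichever differs from the outgroup's state, so for IV, VI, VII the derived state is 'no', and for the remaining characters it is 'yes'.
Only Cyanax, Ichnops, and Teleus show the derived state 'yes' for I, supporting them as a clade.
II: derived state 'yes' in Cyanax only — an autapomorphy, so it tells us nothing about relationships among taxa.
All ingroup taxa share the derived state 'yes' for III; it defines the ingroup but does not resolve relationships within it.
IV (derived state 'no') is shared by Cyanax, Euryellus, Ichnops, and Teleus — a synapomorphy uniting that clade.
V (derived state 'yes') is unique to Euryellus (autapomorphy; uninformative for grouping).
VI (state 'no') occurs in Euryellus and Ichnops but conflicts with the nesting implied by the other characters — most parsimoniously interpreted as homoplasy.
Only Ichnops and Teleus show the derived state 'no' for VII, supporting them as a clade.
Most parsimonious ingroup topology: ((((Teleus,Ichnops),Cyanax),Euryellus),Sclerura).
Sclerura is sister to the clade containing all other ingroup taxa, so it is the earliest-diverging (most basal) ingroup lineage.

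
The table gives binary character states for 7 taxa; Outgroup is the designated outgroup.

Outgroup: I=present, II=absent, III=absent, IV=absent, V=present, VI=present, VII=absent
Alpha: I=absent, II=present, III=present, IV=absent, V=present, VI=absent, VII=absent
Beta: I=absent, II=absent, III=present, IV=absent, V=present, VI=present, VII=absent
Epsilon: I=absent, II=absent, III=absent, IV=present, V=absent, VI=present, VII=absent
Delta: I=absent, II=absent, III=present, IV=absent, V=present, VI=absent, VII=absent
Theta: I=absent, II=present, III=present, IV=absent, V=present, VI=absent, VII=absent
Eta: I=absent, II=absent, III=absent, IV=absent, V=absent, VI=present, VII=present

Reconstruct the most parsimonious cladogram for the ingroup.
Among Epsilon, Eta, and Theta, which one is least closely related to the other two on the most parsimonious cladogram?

Theta

Character polarity is set by the outgroup: the derived state is whichever differs from the outgroup's state, so for I, V, VI the derived state is 'absent', and for the remaining characters it is 'present'.
I (derived state 'absent') is shared by all ingroup taxa — unites the whole ingroup.
II: derived state 'present' in Alpha and Theta only — synapomorphy for {Alpha, Theta}.
Only Alpha, Beta, Delta, and Theta show the derived state 'present' for III, supporting them as a clade.
IV (derived state 'present') is unique to Epsilon (autapomorphy; uninformative for grouping).
V: derived state 'absent' in Epsilon and Eta only — synapomorphy for {Epsilon, Eta}.
VI: derived state 'absent' in Alpha, Delta, and Theta only — synapomorphy for {Alpha, Delta, Theta}.
VII (derived state 'present') is unique to Eta (autapomorphy; uninformative for grouping).
Most parsimonious ingroup topology: ((((Alpha,Theta),Delta),Beta),(Epsilon,Eta)).
Eta and Epsilon share a more recent common ancestor with each other than either does with Theta, so Theta is the least closely related of the three.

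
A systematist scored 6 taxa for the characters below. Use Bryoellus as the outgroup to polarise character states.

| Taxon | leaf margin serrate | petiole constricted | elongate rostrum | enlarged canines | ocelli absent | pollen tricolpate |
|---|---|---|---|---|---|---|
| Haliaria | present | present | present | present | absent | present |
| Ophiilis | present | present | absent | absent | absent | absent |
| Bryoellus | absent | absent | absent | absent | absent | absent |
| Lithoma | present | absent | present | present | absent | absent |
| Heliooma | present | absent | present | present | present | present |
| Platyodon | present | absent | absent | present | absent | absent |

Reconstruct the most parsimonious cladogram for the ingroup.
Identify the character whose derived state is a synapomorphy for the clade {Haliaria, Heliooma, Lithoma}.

The outgroup has state 'absent' for every character, so 'present' is the derived state throughout.
All ingroup taxa share the derived state 'present' for leaf margin serrate; it defines the ingroup but does not resolve relationships within it.
petiole constricted groups Haliaria and Ophiilis, which is incompatible with the clades supported by the remaining characters; treating it as convergent (homoplasy) costs fewer steps than any alternative tree.
elongate rostrum: derived state 'present' in Haliaria, Heliooma, and Lithoma only — synapomorphy for {Haliaria, Heliooma, Lithoma}.
enlarged canines: derived state 'present' in Haliaria, Heliooma, Lithoma, and Platyodon only — synapomorphy for {Haliaria, Heliooma, Lithoma, Platyodon}.
ocelli absent: derived state 'present' in Heliooma only — an autapomorphy, so it tells us nothing about relationships among taxa.
pollen tricolpate: derived state 'present' in Haliaria and Heliooma only — synapomorphy for {Haliaria, Heliooma}.
Most parsimonious ingroup topology: ((((Heliooma,Haliaria),Lithoma),Platyodon),Ophiilis).
The clade {Haliaria, Heliooma, Lithoma} is supported by elongate rostrum: its derived state 'present' occurs in exactly those taxa and in no other taxon (including the outgroup).

elongate rostrum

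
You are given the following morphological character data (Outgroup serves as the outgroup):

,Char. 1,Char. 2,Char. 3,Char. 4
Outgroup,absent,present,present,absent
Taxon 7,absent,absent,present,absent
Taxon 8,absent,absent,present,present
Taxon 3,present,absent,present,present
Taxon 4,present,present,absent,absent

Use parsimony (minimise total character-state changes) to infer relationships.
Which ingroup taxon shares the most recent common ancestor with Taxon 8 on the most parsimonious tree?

Character polarity is set by the outgroup: the derived state is whichever differs from the outgroup's state, so for Char. 2, Char. 3 the derived state is 'absent', and for the remaining characters it is 'present'.
Char. 1 groups Taxon 3 and Taxon 4, which is incompatible with the clades supported by the remaining characters; treating it as convergent (homoplasy) costs fewer steps than any alternative tree.
Char. 2 (derived state 'absent') is shared by Taxon 3, Taxon 7, and Taxon 8 — a synapomorphy uniting that clade.
Char. 3: derived state 'absent' in Taxon 4 only — an autapomorphy, so it tells us nothing about relationships among taxa.
Char. 4 (derived state 'present') is shared by Taxon 3 and Taxon 8 — a synapomorphy uniting that clade.
Most parsimonious ingroup topology: ((Taxon 7,(Taxon 8,Taxon 3)),Taxon 4).
Taxon 8 and Taxon 3 form a cherry on this tree, so they are sister taxa.

Taxon 3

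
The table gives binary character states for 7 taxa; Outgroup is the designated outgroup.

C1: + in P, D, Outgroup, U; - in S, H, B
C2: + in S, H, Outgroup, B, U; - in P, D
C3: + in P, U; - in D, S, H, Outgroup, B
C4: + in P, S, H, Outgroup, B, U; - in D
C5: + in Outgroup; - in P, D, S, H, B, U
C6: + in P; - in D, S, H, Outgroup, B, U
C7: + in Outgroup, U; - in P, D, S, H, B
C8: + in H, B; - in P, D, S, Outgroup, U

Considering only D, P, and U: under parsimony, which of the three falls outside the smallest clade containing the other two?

Character polarity is set by the outgroup: the derived state is whichever differs from the outgroup's state, so for C1, C2, C4, C5, C7 the derived state is '-', and for the remaining characters it is '+'.
Only B, H, and S show the derived state '-' for C1, supporting them as a clade.
C2 (derived state '-') is shared by D and P — a synapomorphy uniting that clade.
C3 groups P and U, which is incompatible with the clades supported by the remaining characters; treating it as convergent (homoplasy) costs fewer steps than any alternative tree.
C4: derived state '-' in D only — an autapomorphy, so it tells us nothing about relationships among taxa.
All ingroup taxa share the derived state '-' for C5; it defines the ingroup but does not resolve relationships within it.
C6: derived state '+' in P only — an autapomorphy, so it tells us nothing about relationships among taxa.
C7 (derived state '-') is shared by B, D, H, P, and S — a synapomorphy uniting that clade.
Only B and H show the derived state '+' for C8, supporting them as a clade.
Most parsimonious ingroup topology: (U,((D,P),((H,B),S))).
P and D share a more recent common ancestor with each other than either does with U, so U is the least closely related of the three.

U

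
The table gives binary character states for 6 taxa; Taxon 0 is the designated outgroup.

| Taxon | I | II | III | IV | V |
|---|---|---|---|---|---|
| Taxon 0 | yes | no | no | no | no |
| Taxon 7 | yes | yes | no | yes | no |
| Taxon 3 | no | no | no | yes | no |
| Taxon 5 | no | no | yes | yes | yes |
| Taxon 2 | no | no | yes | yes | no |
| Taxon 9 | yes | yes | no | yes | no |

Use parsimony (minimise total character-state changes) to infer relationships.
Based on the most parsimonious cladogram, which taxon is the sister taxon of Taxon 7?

Taxon 9

Character polarity is set by the outgroup: the derived state is whichever differs from the outgroup's state, so for I the derived state is 'no', and for the remaining characters it is 'yes'.
Only Taxon 2, Taxon 3, and Taxon 5 show the derived state 'no' for I, supporting them as a clade.
Only Taxon 7 and Taxon 9 show the derived state 'yes' for II, supporting them as a clade.
III (derived state 'yes') is shared by Taxon 2 and Taxon 5 — a synapomorphy uniting that clade.
All ingroup taxa share the derived state 'yes' for IV; it defines the ingroup but does not resolve relationships within it.
V: derived state 'yes' in Taxon 5 only — an autapomorphy, so it tells us nothing about relationships among taxa.
Most parsimonious ingroup topology: ((Taxon 7,Taxon 9),(Taxon 3,(Taxon 5,Taxon 2))).
Taxon 7 and Taxon 9 form a cherry on this tree, so they are sister taxa.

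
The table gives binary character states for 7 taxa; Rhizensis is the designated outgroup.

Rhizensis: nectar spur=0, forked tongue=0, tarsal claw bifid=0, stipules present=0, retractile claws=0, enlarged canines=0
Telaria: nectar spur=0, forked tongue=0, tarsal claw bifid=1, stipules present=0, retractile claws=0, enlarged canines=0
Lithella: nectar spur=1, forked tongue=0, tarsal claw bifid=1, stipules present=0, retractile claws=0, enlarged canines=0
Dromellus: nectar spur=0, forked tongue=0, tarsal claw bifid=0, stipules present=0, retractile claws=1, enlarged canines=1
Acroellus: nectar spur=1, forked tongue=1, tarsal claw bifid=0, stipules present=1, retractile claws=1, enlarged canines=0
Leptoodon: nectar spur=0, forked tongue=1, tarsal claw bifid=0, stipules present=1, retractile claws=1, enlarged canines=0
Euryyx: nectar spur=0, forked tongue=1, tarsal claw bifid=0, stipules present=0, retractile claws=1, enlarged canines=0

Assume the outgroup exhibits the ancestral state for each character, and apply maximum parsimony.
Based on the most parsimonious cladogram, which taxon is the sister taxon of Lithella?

The outgroup has state '0' for every character, so '1' is the derived state throughout.
nectar spur (state '1') occurs in Acroellus and Lithella but conflicts with the nesting implied by the other characters — most parsimoniously interpreted as homoplasy.
Only Acroellus, Euryyx, and Leptoodon show the derived state '1' for forked tongue, supporting them as a clade.
tarsal claw bifid: derived state '1' in Lithella and Telaria only — synapomorphy for {Lithella, Telaria}.
stipules present (derived state '1') is shared by Acroellus and Leptoodon — a synapomorphy uniting that clade.
retractile claws (derived state '1') is shared by Acroellus, Dromellus, Euryyx, and Leptoodon — a synapomorphy uniting that clade.
enlarged canines: derived state '1' in Dromellus only — an autapomorphy, so it tells us nothing about relationships among taxa.
Most parsimonious ingroup topology: ((Telaria,Lithella),(Dromellus,((Acroellus,Leptoodon),Euryyx))).
Lithella and Telaria form a cherry on this tree, so they are sister taxa.

Telaria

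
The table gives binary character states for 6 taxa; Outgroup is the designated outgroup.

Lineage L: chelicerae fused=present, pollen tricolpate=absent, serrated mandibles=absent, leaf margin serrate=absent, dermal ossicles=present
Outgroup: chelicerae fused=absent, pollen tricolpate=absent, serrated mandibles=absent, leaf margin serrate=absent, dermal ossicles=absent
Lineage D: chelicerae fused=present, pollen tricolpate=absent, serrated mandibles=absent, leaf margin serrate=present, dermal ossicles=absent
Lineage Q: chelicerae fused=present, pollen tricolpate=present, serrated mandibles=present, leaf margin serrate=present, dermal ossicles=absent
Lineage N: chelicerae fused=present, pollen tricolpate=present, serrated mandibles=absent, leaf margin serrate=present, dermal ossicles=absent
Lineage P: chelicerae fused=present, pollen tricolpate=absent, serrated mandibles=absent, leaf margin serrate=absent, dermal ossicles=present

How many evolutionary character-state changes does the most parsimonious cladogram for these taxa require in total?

The outgroup has state 'absent' for every character, so 'present' is the derived state throughout.
All ingroup taxa share the derived state 'present' for chelicerae fused; it defines the ingroup but does not resolve relationships within it.
pollen tricolpate (derived state 'present') is shared by Lineage N and Lineage Q — a synapomorphy uniting that clade.
serrated mandibles: derived state 'present' in Lineage Q only — an autapomorphy, so it tells us nothing about relationships among taxa.
Only Lineage D, Lineage N, and Lineage Q show the derived state 'present' for leaf margin serrate, supporting them as a clade.
Only Lineage L and Lineage P show the derived state 'present' for dermal ossicles, supporting them as a clade.
Most parsimonious ingroup topology: (((Lineage N,Lineage Q),Lineage D),(Lineage L,Lineage P)).
Changes per character on this tree: chelicerae fused: 1; pollen tricolpate: 1; serrated mandibles: 1; leaf margin serrate: 1; dermal ossicles: 1.
Total = 5.

5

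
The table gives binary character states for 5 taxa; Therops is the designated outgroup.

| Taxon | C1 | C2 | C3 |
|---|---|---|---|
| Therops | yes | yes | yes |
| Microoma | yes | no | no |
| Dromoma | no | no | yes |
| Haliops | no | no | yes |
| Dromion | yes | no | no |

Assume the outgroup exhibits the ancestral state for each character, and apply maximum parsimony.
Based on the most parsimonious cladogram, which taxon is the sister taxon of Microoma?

Dromion

The outgroup has state 'yes' for every character, so 'no' is the derived state throughout.
Only Dromoma and Haliops show the derived state 'no' for C1, supporting them as a clade.
C2 (derived state 'no') is shared by all ingroup taxa — unites the whole ingroup.
C3: derived state 'no' in Dromion and Microoma only — synapomorphy for {Dromion, Microoma}.
Most parsimonious ingroup topology: ((Microoma,Dromion),(Dromoma,Haliops)).
Microoma and Dromion form a cherry on this tree, so they are sister taxa.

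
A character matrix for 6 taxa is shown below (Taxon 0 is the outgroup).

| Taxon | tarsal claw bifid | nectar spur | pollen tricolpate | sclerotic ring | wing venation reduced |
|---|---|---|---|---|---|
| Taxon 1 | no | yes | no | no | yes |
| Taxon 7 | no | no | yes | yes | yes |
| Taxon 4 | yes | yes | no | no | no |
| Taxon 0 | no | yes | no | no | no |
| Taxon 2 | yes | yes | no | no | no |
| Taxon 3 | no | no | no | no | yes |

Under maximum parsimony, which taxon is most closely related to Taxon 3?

Taxon 7

Character polarity is set by the outgroup: the derived state is whichever differs from the outgroup's state, so for nectar spur the derived state is 'no', and for the remaining characters it is 'yes'.
Only Taxon 2 and Taxon 4 show the derived state 'yes' for tarsal claw bifid, supporting them as a clade.
Only Taxon 3 and Taxon 7 show the derived state 'no' for nectar spur, supporting them as a clade.
pollen tricolpate: derived state 'yes' in Taxon 7 only — an autapomorphy, so it tells us nothing about relationships among taxa.
sclerotic ring: derived state 'yes' in Taxon 7 only — an autapomorphy, so it tells us nothing about relationships among taxa.
wing venation reduced: derived state 'yes' in Taxon 1, Taxon 3, and Taxon 7 only — synapomorphy for {Taxon 1, Taxon 3, Taxon 7}.
Most parsimonious ingroup topology: ((Taxon 1,(Taxon 7,Taxon 3)),(Taxon 4,Taxon 2)).
Taxon 3 and Taxon 7 form a cherry on this tree, so they are sister taxa.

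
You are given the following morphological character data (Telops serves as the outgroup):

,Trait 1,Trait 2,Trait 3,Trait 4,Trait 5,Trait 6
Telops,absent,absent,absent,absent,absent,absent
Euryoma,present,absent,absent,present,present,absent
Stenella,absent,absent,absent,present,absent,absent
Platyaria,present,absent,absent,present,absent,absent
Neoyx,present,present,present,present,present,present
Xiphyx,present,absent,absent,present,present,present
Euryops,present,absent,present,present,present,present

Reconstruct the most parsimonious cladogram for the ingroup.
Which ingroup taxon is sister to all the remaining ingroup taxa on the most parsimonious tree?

The outgroup has state 'absent' for every character, so 'present' is the derived state throughout.
Trait 1 (derived state 'present') is shared by Euryoma, Euryops, Neoyx, Platyaria, and Xiphyx — a synapomorphy uniting that clade.
Trait 2: derived state 'present' in Neoyx only — an autapomorphy, so it tells us nothing about relationships among taxa.
Trait 3 (derived state 'present') is shared by Euryops and Neoyx — a synapomorphy uniting that clade.
All ingroup taxa share the derived state 'present' for Trait 4; it defines the ingroup but does not resolve relationships within it.
Only Euryoma, Euryops, Neoyx, and Xiphyx show the derived state 'present' for Trait 5, supporting them as a clade.
Trait 6: derived state 'present' in Euryops, Neoyx, and Xiphyx only — synapomorphy for {Euryops, Neoyx, Xiphyx}.
Most parsimonious ingroup topology: (((Euryoma,((Neoyx,Euryops),Xiphyx)),Platyaria),Stenella).
Stenella is sister to the clade containing all other ingroup taxa, so it is the earliest-diverging (most basal) ingroup lineage.

Stenella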